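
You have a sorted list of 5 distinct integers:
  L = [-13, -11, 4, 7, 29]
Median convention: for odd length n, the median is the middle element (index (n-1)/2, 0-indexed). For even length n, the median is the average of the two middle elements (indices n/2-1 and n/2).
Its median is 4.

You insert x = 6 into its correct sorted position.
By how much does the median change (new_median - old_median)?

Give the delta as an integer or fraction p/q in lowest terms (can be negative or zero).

Answer: 1

Derivation:
Old median = 4
After inserting x = 6: new sorted = [-13, -11, 4, 6, 7, 29]
New median = 5
Delta = 5 - 4 = 1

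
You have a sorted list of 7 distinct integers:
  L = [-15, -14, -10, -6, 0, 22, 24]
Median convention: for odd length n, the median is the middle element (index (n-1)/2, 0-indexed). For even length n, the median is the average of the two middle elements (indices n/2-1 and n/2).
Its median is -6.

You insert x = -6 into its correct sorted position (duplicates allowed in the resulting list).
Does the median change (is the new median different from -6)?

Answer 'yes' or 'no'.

Answer: no

Derivation:
Old median = -6
Insert x = -6
New median = -6
Changed? no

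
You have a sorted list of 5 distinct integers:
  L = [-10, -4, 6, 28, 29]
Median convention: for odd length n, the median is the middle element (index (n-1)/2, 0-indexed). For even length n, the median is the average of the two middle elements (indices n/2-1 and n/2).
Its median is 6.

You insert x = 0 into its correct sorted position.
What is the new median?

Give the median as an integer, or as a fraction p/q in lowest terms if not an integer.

Old list (sorted, length 5): [-10, -4, 6, 28, 29]
Old median = 6
Insert x = 0
Old length odd (5). Middle was index 2 = 6.
New length even (6). New median = avg of two middle elements.
x = 0: 2 elements are < x, 3 elements are > x.
New sorted list: [-10, -4, 0, 6, 28, 29]
New median = 3

Answer: 3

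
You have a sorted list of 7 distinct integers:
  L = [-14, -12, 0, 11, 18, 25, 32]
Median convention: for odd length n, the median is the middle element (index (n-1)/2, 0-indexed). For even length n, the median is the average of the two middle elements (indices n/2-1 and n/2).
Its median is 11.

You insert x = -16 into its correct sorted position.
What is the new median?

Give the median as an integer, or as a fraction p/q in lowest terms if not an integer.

Answer: 11/2

Derivation:
Old list (sorted, length 7): [-14, -12, 0, 11, 18, 25, 32]
Old median = 11
Insert x = -16
Old length odd (7). Middle was index 3 = 11.
New length even (8). New median = avg of two middle elements.
x = -16: 0 elements are < x, 7 elements are > x.
New sorted list: [-16, -14, -12, 0, 11, 18, 25, 32]
New median = 11/2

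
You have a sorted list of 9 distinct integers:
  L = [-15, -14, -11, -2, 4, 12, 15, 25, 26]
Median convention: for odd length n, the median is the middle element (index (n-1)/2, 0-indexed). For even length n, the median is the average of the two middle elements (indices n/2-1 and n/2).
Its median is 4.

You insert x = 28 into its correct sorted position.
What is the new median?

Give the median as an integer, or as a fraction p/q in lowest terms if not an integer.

Answer: 8

Derivation:
Old list (sorted, length 9): [-15, -14, -11, -2, 4, 12, 15, 25, 26]
Old median = 4
Insert x = 28
Old length odd (9). Middle was index 4 = 4.
New length even (10). New median = avg of two middle elements.
x = 28: 9 elements are < x, 0 elements are > x.
New sorted list: [-15, -14, -11, -2, 4, 12, 15, 25, 26, 28]
New median = 8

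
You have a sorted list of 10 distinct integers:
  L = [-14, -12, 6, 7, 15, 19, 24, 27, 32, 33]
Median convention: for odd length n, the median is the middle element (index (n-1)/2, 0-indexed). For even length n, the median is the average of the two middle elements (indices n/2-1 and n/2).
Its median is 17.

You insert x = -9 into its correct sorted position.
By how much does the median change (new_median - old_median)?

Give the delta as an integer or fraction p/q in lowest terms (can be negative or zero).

Answer: -2

Derivation:
Old median = 17
After inserting x = -9: new sorted = [-14, -12, -9, 6, 7, 15, 19, 24, 27, 32, 33]
New median = 15
Delta = 15 - 17 = -2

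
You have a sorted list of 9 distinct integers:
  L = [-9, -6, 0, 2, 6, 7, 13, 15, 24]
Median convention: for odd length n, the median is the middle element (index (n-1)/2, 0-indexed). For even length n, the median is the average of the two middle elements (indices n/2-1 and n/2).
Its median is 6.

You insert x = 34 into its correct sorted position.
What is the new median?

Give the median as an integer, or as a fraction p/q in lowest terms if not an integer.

Answer: 13/2

Derivation:
Old list (sorted, length 9): [-9, -6, 0, 2, 6, 7, 13, 15, 24]
Old median = 6
Insert x = 34
Old length odd (9). Middle was index 4 = 6.
New length even (10). New median = avg of two middle elements.
x = 34: 9 elements are < x, 0 elements are > x.
New sorted list: [-9, -6, 0, 2, 6, 7, 13, 15, 24, 34]
New median = 13/2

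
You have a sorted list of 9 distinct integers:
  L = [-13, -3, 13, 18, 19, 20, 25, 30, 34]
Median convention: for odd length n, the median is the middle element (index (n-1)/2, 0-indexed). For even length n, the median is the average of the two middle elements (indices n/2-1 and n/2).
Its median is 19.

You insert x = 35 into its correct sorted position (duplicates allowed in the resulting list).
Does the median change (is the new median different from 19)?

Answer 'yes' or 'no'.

Answer: yes

Derivation:
Old median = 19
Insert x = 35
New median = 39/2
Changed? yes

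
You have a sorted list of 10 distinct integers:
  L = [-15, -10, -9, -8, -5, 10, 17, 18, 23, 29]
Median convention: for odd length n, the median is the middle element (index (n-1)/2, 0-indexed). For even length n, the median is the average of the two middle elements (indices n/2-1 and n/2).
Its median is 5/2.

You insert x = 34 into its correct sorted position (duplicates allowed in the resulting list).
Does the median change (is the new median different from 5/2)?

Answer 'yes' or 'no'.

Old median = 5/2
Insert x = 34
New median = 10
Changed? yes

Answer: yes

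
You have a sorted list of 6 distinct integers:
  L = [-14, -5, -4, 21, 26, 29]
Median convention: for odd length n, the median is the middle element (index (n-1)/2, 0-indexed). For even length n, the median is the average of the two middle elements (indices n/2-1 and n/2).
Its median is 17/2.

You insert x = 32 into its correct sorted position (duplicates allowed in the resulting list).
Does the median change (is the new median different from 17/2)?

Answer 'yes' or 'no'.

Old median = 17/2
Insert x = 32
New median = 21
Changed? yes

Answer: yes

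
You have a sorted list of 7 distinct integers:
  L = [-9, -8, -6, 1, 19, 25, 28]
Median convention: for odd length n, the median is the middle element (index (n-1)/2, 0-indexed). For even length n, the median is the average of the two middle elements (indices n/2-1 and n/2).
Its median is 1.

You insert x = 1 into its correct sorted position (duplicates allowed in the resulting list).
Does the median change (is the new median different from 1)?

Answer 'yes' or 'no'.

Answer: no

Derivation:
Old median = 1
Insert x = 1
New median = 1
Changed? no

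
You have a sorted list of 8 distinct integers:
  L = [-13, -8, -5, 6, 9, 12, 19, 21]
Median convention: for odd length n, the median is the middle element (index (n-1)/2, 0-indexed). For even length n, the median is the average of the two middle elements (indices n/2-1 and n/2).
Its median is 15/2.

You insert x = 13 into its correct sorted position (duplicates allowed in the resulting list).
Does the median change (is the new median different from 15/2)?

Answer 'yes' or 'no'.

Old median = 15/2
Insert x = 13
New median = 9
Changed? yes

Answer: yes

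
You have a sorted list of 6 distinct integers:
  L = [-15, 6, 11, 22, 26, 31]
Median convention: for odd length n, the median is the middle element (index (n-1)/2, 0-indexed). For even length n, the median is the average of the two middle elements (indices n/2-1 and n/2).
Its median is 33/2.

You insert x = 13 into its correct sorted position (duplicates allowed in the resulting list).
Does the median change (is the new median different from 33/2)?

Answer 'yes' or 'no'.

Answer: yes

Derivation:
Old median = 33/2
Insert x = 13
New median = 13
Changed? yes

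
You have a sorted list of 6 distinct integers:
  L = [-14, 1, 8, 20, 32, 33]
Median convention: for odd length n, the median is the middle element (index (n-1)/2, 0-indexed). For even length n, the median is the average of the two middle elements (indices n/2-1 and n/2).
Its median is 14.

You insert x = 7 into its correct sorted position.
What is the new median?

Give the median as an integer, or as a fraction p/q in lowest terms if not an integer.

Answer: 8

Derivation:
Old list (sorted, length 6): [-14, 1, 8, 20, 32, 33]
Old median = 14
Insert x = 7
Old length even (6). Middle pair: indices 2,3 = 8,20.
New length odd (7). New median = single middle element.
x = 7: 2 elements are < x, 4 elements are > x.
New sorted list: [-14, 1, 7, 8, 20, 32, 33]
New median = 8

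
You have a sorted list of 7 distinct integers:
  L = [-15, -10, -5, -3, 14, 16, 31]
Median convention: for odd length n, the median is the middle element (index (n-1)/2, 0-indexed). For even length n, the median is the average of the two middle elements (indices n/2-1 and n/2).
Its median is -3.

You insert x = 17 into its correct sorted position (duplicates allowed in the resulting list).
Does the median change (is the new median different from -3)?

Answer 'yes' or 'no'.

Old median = -3
Insert x = 17
New median = 11/2
Changed? yes

Answer: yes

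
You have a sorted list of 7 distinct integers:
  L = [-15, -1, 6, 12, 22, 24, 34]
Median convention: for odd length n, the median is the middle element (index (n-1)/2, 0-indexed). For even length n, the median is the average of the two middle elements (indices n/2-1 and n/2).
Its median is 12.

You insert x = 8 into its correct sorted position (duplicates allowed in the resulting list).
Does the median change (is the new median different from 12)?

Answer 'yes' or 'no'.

Old median = 12
Insert x = 8
New median = 10
Changed? yes

Answer: yes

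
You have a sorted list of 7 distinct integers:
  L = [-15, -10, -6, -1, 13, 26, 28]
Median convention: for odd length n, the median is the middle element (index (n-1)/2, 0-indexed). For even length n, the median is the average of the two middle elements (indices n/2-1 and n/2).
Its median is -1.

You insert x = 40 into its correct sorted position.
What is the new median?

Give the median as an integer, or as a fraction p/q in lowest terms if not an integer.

Old list (sorted, length 7): [-15, -10, -6, -1, 13, 26, 28]
Old median = -1
Insert x = 40
Old length odd (7). Middle was index 3 = -1.
New length even (8). New median = avg of two middle elements.
x = 40: 7 elements are < x, 0 elements are > x.
New sorted list: [-15, -10, -6, -1, 13, 26, 28, 40]
New median = 6

Answer: 6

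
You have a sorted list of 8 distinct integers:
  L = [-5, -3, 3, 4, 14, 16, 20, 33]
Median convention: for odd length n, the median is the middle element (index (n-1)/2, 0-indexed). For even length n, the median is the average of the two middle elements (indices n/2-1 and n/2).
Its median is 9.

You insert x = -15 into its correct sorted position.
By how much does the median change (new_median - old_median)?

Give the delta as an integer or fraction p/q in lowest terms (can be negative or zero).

Old median = 9
After inserting x = -15: new sorted = [-15, -5, -3, 3, 4, 14, 16, 20, 33]
New median = 4
Delta = 4 - 9 = -5

Answer: -5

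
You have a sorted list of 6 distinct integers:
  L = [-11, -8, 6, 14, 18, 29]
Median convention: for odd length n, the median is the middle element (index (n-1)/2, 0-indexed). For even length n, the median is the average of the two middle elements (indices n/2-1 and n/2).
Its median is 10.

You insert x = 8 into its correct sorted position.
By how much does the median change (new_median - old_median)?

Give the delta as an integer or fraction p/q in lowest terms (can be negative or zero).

Answer: -2

Derivation:
Old median = 10
After inserting x = 8: new sorted = [-11, -8, 6, 8, 14, 18, 29]
New median = 8
Delta = 8 - 10 = -2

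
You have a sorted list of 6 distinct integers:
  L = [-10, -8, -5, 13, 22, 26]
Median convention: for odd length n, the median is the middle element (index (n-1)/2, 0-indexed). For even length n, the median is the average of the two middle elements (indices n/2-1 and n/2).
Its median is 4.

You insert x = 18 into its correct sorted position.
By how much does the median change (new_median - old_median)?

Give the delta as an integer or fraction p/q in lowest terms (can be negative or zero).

Answer: 9

Derivation:
Old median = 4
After inserting x = 18: new sorted = [-10, -8, -5, 13, 18, 22, 26]
New median = 13
Delta = 13 - 4 = 9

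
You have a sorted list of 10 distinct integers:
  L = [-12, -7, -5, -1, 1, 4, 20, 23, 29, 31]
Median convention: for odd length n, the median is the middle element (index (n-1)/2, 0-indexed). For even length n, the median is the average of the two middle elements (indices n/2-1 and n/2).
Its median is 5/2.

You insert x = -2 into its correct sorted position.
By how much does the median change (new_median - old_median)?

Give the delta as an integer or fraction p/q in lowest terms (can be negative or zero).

Old median = 5/2
After inserting x = -2: new sorted = [-12, -7, -5, -2, -1, 1, 4, 20, 23, 29, 31]
New median = 1
Delta = 1 - 5/2 = -3/2

Answer: -3/2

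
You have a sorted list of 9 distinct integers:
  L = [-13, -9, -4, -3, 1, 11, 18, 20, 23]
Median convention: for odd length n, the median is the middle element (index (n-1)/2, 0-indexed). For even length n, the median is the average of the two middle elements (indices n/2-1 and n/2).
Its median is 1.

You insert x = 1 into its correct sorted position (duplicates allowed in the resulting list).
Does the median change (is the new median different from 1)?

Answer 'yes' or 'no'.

Answer: no

Derivation:
Old median = 1
Insert x = 1
New median = 1
Changed? no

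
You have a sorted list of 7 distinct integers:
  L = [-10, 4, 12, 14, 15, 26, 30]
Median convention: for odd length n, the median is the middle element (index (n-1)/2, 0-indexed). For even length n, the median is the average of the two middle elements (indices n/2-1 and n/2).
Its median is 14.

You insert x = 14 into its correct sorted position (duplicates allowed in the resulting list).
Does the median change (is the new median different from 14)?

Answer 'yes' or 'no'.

Old median = 14
Insert x = 14
New median = 14
Changed? no

Answer: no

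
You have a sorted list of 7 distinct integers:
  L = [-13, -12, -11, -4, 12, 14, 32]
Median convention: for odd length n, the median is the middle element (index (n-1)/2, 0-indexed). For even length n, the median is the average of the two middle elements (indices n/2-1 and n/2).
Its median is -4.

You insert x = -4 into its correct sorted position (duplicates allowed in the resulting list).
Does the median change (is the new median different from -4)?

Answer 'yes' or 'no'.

Old median = -4
Insert x = -4
New median = -4
Changed? no

Answer: no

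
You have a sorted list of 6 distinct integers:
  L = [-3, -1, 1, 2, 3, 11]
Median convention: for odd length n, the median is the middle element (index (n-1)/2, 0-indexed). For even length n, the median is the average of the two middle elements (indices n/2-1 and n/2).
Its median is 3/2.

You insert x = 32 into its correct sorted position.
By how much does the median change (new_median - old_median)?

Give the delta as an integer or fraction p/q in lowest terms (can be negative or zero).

Answer: 1/2

Derivation:
Old median = 3/2
After inserting x = 32: new sorted = [-3, -1, 1, 2, 3, 11, 32]
New median = 2
Delta = 2 - 3/2 = 1/2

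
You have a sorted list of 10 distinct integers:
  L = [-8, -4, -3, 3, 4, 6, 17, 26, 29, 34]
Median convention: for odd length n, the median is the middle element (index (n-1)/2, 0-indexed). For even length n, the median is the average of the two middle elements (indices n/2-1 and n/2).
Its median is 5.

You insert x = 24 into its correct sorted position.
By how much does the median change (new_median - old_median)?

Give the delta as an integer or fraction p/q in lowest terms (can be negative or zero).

Answer: 1

Derivation:
Old median = 5
After inserting x = 24: new sorted = [-8, -4, -3, 3, 4, 6, 17, 24, 26, 29, 34]
New median = 6
Delta = 6 - 5 = 1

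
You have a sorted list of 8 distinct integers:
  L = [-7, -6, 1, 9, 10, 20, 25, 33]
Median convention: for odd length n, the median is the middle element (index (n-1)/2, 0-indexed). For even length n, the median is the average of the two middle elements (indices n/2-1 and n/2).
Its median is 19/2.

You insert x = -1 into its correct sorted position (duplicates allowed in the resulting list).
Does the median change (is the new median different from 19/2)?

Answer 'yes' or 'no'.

Old median = 19/2
Insert x = -1
New median = 9
Changed? yes

Answer: yes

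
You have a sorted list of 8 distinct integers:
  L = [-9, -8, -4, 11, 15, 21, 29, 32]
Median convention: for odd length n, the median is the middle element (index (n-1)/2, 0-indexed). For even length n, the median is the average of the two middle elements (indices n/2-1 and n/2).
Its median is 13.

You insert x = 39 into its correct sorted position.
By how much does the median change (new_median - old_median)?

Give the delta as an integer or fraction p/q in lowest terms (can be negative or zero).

Old median = 13
After inserting x = 39: new sorted = [-9, -8, -4, 11, 15, 21, 29, 32, 39]
New median = 15
Delta = 15 - 13 = 2

Answer: 2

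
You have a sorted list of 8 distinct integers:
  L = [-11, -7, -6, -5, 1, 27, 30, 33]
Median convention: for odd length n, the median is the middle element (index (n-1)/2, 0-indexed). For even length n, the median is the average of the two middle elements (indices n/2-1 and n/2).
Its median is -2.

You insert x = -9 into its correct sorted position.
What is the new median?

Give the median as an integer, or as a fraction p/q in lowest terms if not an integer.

Old list (sorted, length 8): [-11, -7, -6, -5, 1, 27, 30, 33]
Old median = -2
Insert x = -9
Old length even (8). Middle pair: indices 3,4 = -5,1.
New length odd (9). New median = single middle element.
x = -9: 1 elements are < x, 7 elements are > x.
New sorted list: [-11, -9, -7, -6, -5, 1, 27, 30, 33]
New median = -5

Answer: -5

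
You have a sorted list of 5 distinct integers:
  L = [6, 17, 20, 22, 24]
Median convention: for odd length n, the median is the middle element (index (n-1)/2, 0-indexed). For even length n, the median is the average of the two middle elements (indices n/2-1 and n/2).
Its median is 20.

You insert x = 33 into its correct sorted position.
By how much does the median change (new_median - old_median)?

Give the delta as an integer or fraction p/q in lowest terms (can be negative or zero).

Old median = 20
After inserting x = 33: new sorted = [6, 17, 20, 22, 24, 33]
New median = 21
Delta = 21 - 20 = 1

Answer: 1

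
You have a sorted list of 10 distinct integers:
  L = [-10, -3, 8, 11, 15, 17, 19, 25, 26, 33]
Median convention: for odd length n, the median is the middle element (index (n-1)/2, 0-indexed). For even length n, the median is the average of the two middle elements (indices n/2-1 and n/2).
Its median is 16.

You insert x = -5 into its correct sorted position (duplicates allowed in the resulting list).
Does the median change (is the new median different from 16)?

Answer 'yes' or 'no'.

Old median = 16
Insert x = -5
New median = 15
Changed? yes

Answer: yes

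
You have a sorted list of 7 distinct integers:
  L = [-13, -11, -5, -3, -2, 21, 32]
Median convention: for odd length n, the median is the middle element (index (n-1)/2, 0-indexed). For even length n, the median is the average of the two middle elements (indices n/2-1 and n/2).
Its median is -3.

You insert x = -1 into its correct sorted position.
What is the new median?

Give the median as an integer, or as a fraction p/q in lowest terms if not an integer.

Old list (sorted, length 7): [-13, -11, -5, -3, -2, 21, 32]
Old median = -3
Insert x = -1
Old length odd (7). Middle was index 3 = -3.
New length even (8). New median = avg of two middle elements.
x = -1: 5 elements are < x, 2 elements are > x.
New sorted list: [-13, -11, -5, -3, -2, -1, 21, 32]
New median = -5/2

Answer: -5/2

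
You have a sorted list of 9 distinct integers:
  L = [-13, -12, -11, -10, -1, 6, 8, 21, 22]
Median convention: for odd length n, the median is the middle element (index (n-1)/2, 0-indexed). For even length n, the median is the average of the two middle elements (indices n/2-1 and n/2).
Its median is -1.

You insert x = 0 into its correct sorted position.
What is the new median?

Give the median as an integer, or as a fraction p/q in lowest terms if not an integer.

Old list (sorted, length 9): [-13, -12, -11, -10, -1, 6, 8, 21, 22]
Old median = -1
Insert x = 0
Old length odd (9). Middle was index 4 = -1.
New length even (10). New median = avg of two middle elements.
x = 0: 5 elements are < x, 4 elements are > x.
New sorted list: [-13, -12, -11, -10, -1, 0, 6, 8, 21, 22]
New median = -1/2

Answer: -1/2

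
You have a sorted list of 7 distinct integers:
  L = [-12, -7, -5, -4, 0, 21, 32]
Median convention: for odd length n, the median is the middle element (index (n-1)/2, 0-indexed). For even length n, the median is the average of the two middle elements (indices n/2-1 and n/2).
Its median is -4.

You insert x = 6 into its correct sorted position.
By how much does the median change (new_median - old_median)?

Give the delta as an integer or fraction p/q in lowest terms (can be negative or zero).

Old median = -4
After inserting x = 6: new sorted = [-12, -7, -5, -4, 0, 6, 21, 32]
New median = -2
Delta = -2 - -4 = 2

Answer: 2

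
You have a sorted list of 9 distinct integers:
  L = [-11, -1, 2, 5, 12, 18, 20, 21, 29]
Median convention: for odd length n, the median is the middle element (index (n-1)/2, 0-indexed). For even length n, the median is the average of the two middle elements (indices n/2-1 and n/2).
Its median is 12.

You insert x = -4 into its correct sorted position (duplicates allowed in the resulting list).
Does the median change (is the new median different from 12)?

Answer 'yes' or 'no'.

Answer: yes

Derivation:
Old median = 12
Insert x = -4
New median = 17/2
Changed? yes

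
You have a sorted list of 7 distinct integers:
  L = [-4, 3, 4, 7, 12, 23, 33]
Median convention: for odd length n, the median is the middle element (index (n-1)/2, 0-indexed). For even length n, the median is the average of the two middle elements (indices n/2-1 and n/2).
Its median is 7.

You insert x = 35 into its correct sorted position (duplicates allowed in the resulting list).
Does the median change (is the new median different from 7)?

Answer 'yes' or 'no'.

Answer: yes

Derivation:
Old median = 7
Insert x = 35
New median = 19/2
Changed? yes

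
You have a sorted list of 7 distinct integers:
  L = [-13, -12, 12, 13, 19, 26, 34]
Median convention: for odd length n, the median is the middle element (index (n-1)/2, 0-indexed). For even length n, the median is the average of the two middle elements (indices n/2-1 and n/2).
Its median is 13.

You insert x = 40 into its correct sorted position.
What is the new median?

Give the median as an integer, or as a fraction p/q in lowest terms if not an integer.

Answer: 16

Derivation:
Old list (sorted, length 7): [-13, -12, 12, 13, 19, 26, 34]
Old median = 13
Insert x = 40
Old length odd (7). Middle was index 3 = 13.
New length even (8). New median = avg of two middle elements.
x = 40: 7 elements are < x, 0 elements are > x.
New sorted list: [-13, -12, 12, 13, 19, 26, 34, 40]
New median = 16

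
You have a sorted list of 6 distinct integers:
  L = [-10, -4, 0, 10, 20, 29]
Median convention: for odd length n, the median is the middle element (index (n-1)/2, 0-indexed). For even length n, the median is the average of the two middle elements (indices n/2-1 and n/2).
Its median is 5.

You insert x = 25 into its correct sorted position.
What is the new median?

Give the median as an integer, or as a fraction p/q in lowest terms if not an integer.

Answer: 10

Derivation:
Old list (sorted, length 6): [-10, -4, 0, 10, 20, 29]
Old median = 5
Insert x = 25
Old length even (6). Middle pair: indices 2,3 = 0,10.
New length odd (7). New median = single middle element.
x = 25: 5 elements are < x, 1 elements are > x.
New sorted list: [-10, -4, 0, 10, 20, 25, 29]
New median = 10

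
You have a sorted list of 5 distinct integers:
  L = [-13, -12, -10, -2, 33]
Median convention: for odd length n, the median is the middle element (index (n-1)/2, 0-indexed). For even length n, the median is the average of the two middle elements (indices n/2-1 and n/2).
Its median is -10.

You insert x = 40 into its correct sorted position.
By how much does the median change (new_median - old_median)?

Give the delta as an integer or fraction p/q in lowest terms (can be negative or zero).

Answer: 4

Derivation:
Old median = -10
After inserting x = 40: new sorted = [-13, -12, -10, -2, 33, 40]
New median = -6
Delta = -6 - -10 = 4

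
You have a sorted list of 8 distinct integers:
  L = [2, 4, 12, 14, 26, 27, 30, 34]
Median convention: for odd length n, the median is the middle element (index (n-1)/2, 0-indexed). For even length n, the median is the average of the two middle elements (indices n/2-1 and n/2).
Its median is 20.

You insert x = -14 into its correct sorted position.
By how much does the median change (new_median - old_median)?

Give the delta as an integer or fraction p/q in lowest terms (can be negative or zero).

Answer: -6

Derivation:
Old median = 20
After inserting x = -14: new sorted = [-14, 2, 4, 12, 14, 26, 27, 30, 34]
New median = 14
Delta = 14 - 20 = -6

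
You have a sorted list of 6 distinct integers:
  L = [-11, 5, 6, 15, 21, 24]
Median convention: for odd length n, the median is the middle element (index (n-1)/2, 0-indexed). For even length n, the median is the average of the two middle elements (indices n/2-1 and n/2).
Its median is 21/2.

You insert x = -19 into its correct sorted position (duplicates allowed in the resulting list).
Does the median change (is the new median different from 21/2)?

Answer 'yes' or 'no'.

Old median = 21/2
Insert x = -19
New median = 6
Changed? yes

Answer: yes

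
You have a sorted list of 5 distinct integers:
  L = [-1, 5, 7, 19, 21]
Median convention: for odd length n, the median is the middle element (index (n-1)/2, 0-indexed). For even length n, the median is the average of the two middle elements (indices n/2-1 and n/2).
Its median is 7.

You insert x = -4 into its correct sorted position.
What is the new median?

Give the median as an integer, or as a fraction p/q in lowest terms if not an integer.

Answer: 6

Derivation:
Old list (sorted, length 5): [-1, 5, 7, 19, 21]
Old median = 7
Insert x = -4
Old length odd (5). Middle was index 2 = 7.
New length even (6). New median = avg of two middle elements.
x = -4: 0 elements are < x, 5 elements are > x.
New sorted list: [-4, -1, 5, 7, 19, 21]
New median = 6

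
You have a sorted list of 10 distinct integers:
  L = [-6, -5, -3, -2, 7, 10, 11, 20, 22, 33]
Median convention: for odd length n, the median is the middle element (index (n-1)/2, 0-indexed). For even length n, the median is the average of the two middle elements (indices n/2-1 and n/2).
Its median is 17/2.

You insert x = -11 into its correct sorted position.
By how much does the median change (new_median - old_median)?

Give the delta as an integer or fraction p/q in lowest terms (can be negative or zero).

Old median = 17/2
After inserting x = -11: new sorted = [-11, -6, -5, -3, -2, 7, 10, 11, 20, 22, 33]
New median = 7
Delta = 7 - 17/2 = -3/2

Answer: -3/2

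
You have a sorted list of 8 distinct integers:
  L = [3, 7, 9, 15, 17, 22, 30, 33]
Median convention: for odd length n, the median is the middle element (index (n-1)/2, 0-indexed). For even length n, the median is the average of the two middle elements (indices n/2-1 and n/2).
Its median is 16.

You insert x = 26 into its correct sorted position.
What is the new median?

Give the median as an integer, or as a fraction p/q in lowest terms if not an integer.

Answer: 17

Derivation:
Old list (sorted, length 8): [3, 7, 9, 15, 17, 22, 30, 33]
Old median = 16
Insert x = 26
Old length even (8). Middle pair: indices 3,4 = 15,17.
New length odd (9). New median = single middle element.
x = 26: 6 elements are < x, 2 elements are > x.
New sorted list: [3, 7, 9, 15, 17, 22, 26, 30, 33]
New median = 17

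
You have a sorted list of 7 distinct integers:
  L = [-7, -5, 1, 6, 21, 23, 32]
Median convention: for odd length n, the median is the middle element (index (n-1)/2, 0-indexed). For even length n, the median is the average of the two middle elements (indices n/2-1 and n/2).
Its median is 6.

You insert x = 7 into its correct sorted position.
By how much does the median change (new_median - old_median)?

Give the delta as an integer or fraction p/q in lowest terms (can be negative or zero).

Answer: 1/2

Derivation:
Old median = 6
After inserting x = 7: new sorted = [-7, -5, 1, 6, 7, 21, 23, 32]
New median = 13/2
Delta = 13/2 - 6 = 1/2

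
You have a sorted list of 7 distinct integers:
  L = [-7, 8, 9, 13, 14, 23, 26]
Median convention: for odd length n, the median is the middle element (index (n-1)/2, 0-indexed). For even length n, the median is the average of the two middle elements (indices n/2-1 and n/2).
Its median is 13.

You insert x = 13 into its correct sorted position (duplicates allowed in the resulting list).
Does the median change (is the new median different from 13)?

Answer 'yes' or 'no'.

Old median = 13
Insert x = 13
New median = 13
Changed? no

Answer: no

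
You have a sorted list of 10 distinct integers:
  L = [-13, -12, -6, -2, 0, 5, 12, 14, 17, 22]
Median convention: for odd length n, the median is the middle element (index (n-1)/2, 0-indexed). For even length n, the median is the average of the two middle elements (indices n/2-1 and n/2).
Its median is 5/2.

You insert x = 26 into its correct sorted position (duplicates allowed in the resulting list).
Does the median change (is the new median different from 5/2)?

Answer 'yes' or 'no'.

Answer: yes

Derivation:
Old median = 5/2
Insert x = 26
New median = 5
Changed? yes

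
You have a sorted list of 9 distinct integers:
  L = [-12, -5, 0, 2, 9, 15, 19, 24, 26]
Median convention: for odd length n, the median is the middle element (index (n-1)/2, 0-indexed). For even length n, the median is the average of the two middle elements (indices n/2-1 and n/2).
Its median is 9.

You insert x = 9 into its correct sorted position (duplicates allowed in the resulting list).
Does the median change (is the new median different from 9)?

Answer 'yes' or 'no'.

Answer: no

Derivation:
Old median = 9
Insert x = 9
New median = 9
Changed? no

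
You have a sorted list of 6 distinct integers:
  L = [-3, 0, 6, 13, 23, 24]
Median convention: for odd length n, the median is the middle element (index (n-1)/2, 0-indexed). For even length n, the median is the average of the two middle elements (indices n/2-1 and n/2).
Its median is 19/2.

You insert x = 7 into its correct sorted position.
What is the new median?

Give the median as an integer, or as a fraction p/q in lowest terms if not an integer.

Answer: 7

Derivation:
Old list (sorted, length 6): [-3, 0, 6, 13, 23, 24]
Old median = 19/2
Insert x = 7
Old length even (6). Middle pair: indices 2,3 = 6,13.
New length odd (7). New median = single middle element.
x = 7: 3 elements are < x, 3 elements are > x.
New sorted list: [-3, 0, 6, 7, 13, 23, 24]
New median = 7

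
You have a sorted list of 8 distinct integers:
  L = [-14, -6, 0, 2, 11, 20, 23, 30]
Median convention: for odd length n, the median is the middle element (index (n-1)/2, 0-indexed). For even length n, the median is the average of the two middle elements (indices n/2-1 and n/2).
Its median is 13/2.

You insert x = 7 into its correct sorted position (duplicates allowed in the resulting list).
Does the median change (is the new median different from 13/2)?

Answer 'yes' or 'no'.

Answer: yes

Derivation:
Old median = 13/2
Insert x = 7
New median = 7
Changed? yes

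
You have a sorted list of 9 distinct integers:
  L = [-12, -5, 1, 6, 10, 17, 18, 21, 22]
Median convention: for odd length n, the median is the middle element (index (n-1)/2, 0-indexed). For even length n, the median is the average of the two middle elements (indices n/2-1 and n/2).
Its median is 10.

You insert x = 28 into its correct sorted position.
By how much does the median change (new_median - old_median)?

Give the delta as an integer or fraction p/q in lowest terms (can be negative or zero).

Old median = 10
After inserting x = 28: new sorted = [-12, -5, 1, 6, 10, 17, 18, 21, 22, 28]
New median = 27/2
Delta = 27/2 - 10 = 7/2

Answer: 7/2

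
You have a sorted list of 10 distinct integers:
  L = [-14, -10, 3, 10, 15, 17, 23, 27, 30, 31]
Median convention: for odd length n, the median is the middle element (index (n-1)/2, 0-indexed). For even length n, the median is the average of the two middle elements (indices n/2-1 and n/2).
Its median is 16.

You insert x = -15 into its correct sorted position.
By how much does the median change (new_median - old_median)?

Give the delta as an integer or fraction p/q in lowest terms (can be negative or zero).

Answer: -1

Derivation:
Old median = 16
After inserting x = -15: new sorted = [-15, -14, -10, 3, 10, 15, 17, 23, 27, 30, 31]
New median = 15
Delta = 15 - 16 = -1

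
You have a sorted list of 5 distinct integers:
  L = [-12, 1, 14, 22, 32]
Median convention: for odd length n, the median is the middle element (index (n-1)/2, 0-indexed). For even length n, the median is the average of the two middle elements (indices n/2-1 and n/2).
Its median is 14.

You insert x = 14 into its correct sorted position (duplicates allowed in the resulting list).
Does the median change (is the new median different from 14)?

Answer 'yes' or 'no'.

Answer: no

Derivation:
Old median = 14
Insert x = 14
New median = 14
Changed? no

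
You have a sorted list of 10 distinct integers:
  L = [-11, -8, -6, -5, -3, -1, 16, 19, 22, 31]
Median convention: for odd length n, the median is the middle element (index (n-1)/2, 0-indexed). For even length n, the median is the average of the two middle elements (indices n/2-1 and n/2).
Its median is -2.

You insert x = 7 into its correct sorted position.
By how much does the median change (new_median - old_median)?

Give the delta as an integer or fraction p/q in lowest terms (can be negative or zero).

Old median = -2
After inserting x = 7: new sorted = [-11, -8, -6, -5, -3, -1, 7, 16, 19, 22, 31]
New median = -1
Delta = -1 - -2 = 1

Answer: 1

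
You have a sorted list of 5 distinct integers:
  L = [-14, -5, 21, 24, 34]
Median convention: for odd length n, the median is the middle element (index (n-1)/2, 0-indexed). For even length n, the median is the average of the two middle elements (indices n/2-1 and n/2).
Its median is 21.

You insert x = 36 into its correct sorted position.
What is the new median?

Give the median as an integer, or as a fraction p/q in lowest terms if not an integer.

Answer: 45/2

Derivation:
Old list (sorted, length 5): [-14, -5, 21, 24, 34]
Old median = 21
Insert x = 36
Old length odd (5). Middle was index 2 = 21.
New length even (6). New median = avg of two middle elements.
x = 36: 5 elements are < x, 0 elements are > x.
New sorted list: [-14, -5, 21, 24, 34, 36]
New median = 45/2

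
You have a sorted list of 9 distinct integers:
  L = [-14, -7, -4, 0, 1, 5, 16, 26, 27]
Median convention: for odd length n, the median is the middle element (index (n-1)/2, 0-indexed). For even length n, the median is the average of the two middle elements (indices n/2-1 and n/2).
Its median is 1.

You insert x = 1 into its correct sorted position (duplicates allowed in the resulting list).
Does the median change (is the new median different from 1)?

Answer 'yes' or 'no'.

Old median = 1
Insert x = 1
New median = 1
Changed? no

Answer: no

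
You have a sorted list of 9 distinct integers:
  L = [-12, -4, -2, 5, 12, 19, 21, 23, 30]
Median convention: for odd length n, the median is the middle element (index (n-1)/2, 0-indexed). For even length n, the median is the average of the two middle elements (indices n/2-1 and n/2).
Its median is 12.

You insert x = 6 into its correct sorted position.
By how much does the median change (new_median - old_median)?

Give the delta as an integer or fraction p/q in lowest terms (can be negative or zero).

Old median = 12
After inserting x = 6: new sorted = [-12, -4, -2, 5, 6, 12, 19, 21, 23, 30]
New median = 9
Delta = 9 - 12 = -3

Answer: -3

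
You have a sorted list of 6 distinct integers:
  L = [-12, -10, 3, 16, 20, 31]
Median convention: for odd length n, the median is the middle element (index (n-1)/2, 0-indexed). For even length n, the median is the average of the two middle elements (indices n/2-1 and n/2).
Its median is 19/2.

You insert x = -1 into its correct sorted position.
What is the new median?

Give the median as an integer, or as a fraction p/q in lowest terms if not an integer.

Answer: 3

Derivation:
Old list (sorted, length 6): [-12, -10, 3, 16, 20, 31]
Old median = 19/2
Insert x = -1
Old length even (6). Middle pair: indices 2,3 = 3,16.
New length odd (7). New median = single middle element.
x = -1: 2 elements are < x, 4 elements are > x.
New sorted list: [-12, -10, -1, 3, 16, 20, 31]
New median = 3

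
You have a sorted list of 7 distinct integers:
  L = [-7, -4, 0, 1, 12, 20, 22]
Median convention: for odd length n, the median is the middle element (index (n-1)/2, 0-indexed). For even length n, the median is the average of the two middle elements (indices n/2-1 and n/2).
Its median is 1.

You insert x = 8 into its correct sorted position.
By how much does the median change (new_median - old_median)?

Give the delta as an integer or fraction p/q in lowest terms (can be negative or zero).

Old median = 1
After inserting x = 8: new sorted = [-7, -4, 0, 1, 8, 12, 20, 22]
New median = 9/2
Delta = 9/2 - 1 = 7/2

Answer: 7/2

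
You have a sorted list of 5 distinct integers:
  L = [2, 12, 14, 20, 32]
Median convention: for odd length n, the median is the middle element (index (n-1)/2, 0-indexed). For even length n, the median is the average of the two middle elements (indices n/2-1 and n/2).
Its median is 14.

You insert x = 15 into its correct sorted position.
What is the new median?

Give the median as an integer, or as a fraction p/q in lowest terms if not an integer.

Old list (sorted, length 5): [2, 12, 14, 20, 32]
Old median = 14
Insert x = 15
Old length odd (5). Middle was index 2 = 14.
New length even (6). New median = avg of two middle elements.
x = 15: 3 elements are < x, 2 elements are > x.
New sorted list: [2, 12, 14, 15, 20, 32]
New median = 29/2

Answer: 29/2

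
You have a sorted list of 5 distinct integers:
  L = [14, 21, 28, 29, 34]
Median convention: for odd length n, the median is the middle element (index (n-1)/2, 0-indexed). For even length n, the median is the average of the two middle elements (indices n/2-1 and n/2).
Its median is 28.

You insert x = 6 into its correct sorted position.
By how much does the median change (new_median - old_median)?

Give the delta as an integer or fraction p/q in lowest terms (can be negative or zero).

Old median = 28
After inserting x = 6: new sorted = [6, 14, 21, 28, 29, 34]
New median = 49/2
Delta = 49/2 - 28 = -7/2

Answer: -7/2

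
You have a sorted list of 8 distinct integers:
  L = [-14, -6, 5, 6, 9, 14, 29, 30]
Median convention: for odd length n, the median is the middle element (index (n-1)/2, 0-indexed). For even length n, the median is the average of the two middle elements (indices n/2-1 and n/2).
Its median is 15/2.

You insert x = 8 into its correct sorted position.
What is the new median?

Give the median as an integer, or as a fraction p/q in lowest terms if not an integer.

Old list (sorted, length 8): [-14, -6, 5, 6, 9, 14, 29, 30]
Old median = 15/2
Insert x = 8
Old length even (8). Middle pair: indices 3,4 = 6,9.
New length odd (9). New median = single middle element.
x = 8: 4 elements are < x, 4 elements are > x.
New sorted list: [-14, -6, 5, 6, 8, 9, 14, 29, 30]
New median = 8

Answer: 8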